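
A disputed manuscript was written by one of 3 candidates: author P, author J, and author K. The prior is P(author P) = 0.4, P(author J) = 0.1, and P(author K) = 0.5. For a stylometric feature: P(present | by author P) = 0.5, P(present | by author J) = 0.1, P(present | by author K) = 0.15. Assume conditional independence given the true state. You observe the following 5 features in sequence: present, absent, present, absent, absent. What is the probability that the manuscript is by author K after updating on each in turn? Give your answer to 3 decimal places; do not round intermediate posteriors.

After 'present': normaliser = 0.5·0.4000 + 0.1·0.1000 + 0.15·0.5000; P(author P) ≈ 0.7018, P(author J) ≈ 0.0351, P(author K) ≈ 0.2632
After 'absent': normaliser = 0.5·0.7018 + 0.9·0.0351 + 0.85·0.2632; P(author P) ≈ 0.5789, P(author J) ≈ 0.0521, P(author K) ≈ 0.3690
After 'present': normaliser = 0.5·0.5789 + 0.1·0.0521 + 0.15·0.3690; P(author P) ≈ 0.8270, P(author J) ≈ 0.0149, P(author K) ≈ 0.1582
After 'absent': normaliser = 0.5·0.8270 + 0.9·0.0149 + 0.85·0.1582; P(author P) ≈ 0.7366, P(author J) ≈ 0.0239, P(author K) ≈ 0.2395
After 'absent': normaliser = 0.5·0.7366 + 0.9·0.0239 + 0.85·0.2395; P(author P) ≈ 0.6207, P(author J) ≈ 0.0362, P(author K) ≈ 0.3431

0.343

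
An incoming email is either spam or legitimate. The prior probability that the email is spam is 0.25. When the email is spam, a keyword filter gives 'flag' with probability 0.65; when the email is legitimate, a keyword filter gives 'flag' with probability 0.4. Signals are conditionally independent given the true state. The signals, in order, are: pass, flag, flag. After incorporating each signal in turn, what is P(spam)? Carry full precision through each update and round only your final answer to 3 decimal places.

0.339

After 'pass': P(spam) = 0.35·0.2500 / (0.35·0.2500 + 0.6·0.7500) ≈ 0.1628
After 'flag': P(spam) = 0.65·0.1628 / (0.65·0.1628 + 0.4·0.8372) ≈ 0.2401
After 'flag': P(spam) = 0.65·0.2401 / (0.65·0.2401 + 0.4·0.7599) ≈ 0.3393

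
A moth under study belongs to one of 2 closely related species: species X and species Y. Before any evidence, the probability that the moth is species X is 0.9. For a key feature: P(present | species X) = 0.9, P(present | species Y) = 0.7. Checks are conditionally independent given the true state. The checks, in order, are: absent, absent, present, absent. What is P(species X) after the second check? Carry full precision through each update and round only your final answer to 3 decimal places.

After 'absent': P(species X) = 0.1·0.9000 / (0.1·0.9000 + 0.3·0.1000) ≈ 0.7500
After 'absent': P(species X) = 0.1·0.7500 / (0.1·0.7500 + 0.3·0.2500) ≈ 0.5000

0.500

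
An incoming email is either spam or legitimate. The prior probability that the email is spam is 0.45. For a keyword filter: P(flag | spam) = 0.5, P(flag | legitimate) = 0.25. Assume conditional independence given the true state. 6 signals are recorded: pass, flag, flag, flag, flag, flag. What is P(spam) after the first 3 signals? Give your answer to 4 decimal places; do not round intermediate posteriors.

After 'pass': P(spam) = 0.5·0.4500 / (0.5·0.4500 + 0.75·0.5500) ≈ 0.3529
After 'flag': P(spam) = 0.5·0.3529 / (0.5·0.3529 + 0.25·0.6471) ≈ 0.5217
After 'flag': P(spam) = 0.5·0.5217 / (0.5·0.5217 + 0.25·0.4783) ≈ 0.6857

0.6857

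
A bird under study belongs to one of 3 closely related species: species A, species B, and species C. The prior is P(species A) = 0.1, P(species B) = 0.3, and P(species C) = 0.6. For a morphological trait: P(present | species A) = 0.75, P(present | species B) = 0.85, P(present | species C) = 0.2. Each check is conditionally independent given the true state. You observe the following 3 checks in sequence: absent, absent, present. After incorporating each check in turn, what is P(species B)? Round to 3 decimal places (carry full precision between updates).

0.066

Each posterior becomes the prior for the next update.
After 'absent': normaliser = 0.25·0.1000 + 0.15·0.3000 + 0.8·0.6000; P(species A) ≈ 0.0455, P(species B) ≈ 0.0818, P(species C) ≈ 0.8727
After 'absent': normaliser = 0.25·0.0455 + 0.15·0.0818 + 0.8·0.8727; P(species A) ≈ 0.0157, P(species B) ≈ 0.0170, P(species C) ≈ 0.9673
After 'present': normaliser = 0.75·0.0157 + 0.85·0.0170 + 0.2·0.9673; P(species A) ≈ 0.0537, P(species B) ≈ 0.0658, P(species C) ≈ 0.8805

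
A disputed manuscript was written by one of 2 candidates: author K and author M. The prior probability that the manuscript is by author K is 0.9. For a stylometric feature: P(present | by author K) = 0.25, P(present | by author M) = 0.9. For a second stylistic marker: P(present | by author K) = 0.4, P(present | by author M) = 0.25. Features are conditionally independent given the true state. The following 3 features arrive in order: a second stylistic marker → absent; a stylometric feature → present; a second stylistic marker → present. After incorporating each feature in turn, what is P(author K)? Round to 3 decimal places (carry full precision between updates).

Each posterior becomes the prior for the next update.
After a second stylistic marker='absent': P(author K) = 0.6·0.9000 / (0.6·0.9000 + 0.75·0.1000) ≈ 0.8780
After a stylometric feature='present': P(author K) = 0.25·0.8780 / (0.25·0.8780 + 0.9·0.1220) ≈ 0.6667
After a second stylistic marker='present': P(author K) = 0.4·0.6667 / (0.4·0.6667 + 0.25·0.3333) ≈ 0.7619

0.762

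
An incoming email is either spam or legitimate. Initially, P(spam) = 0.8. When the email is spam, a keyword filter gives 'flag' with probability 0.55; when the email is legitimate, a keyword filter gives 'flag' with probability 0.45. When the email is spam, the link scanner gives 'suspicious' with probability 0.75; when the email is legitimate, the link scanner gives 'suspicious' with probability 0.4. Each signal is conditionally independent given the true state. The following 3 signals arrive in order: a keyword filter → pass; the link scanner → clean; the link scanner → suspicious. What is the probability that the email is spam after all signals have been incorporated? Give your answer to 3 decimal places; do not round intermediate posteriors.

Each posterior becomes the prior for the next update.
After a keyword filter='pass': P(spam) = 0.45·0.8000 / (0.45·0.8000 + 0.55·0.2000) ≈ 0.7660
After the link scanner='clean': P(spam) = 0.25·0.7660 / (0.25·0.7660 + 0.6·0.2340) ≈ 0.5769
After the link scanner='suspicious': P(spam) = 0.75·0.5769 / (0.75·0.5769 + 0.4·0.4231) ≈ 0.7188

0.719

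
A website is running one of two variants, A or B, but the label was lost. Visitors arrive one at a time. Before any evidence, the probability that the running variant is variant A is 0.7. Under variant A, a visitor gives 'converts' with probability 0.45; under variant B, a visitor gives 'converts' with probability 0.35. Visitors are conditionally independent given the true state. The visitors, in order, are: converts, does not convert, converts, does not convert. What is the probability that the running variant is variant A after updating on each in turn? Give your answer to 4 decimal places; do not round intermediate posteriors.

0.7342

After 'converts': P(A) = 0.45·0.7000 / (0.45·0.7000 + 0.35·0.3000) ≈ 0.7500
After 'does not convert': P(A) = 0.55·0.7500 / (0.55·0.7500 + 0.65·0.2500) ≈ 0.7174
After 'converts': P(A) = 0.45·0.7174 / (0.45·0.7174 + 0.35·0.2826) ≈ 0.7655
After 'does not convert': P(A) = 0.55·0.7655 / (0.55·0.7655 + 0.65·0.2345) ≈ 0.7342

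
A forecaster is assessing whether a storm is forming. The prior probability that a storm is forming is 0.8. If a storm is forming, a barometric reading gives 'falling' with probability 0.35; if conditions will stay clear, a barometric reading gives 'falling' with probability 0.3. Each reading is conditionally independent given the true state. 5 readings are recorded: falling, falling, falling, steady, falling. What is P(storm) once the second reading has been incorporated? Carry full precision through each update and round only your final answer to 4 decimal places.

Each posterior becomes the prior for the next update.
After 'falling': P(storm) = 0.35·0.8000 / (0.35·0.8000 + 0.3·0.2000) ≈ 0.8235
After 'falling': P(storm) = 0.35·0.8235 / (0.35·0.8235 + 0.3·0.1765) ≈ 0.8448

0.8448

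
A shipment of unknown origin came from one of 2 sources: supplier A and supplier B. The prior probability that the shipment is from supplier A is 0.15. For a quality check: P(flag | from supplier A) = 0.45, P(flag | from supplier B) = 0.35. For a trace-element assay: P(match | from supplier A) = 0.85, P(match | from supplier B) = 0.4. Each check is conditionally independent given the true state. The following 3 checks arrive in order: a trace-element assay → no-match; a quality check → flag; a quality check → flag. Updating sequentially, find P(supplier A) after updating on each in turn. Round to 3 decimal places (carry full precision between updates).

After a trace-element assay='no-match': P(supplier A) = 0.15·0.1500 / (0.15·0.1500 + 0.6·0.8500) ≈ 0.0423
After a quality check='flag': P(supplier A) = 0.45·0.0423 / (0.45·0.0423 + 0.35·0.9577) ≈ 0.0537
After a quality check='flag': P(supplier A) = 0.45·0.0537 / (0.45·0.0537 + 0.35·0.9463) ≈ 0.0680

0.068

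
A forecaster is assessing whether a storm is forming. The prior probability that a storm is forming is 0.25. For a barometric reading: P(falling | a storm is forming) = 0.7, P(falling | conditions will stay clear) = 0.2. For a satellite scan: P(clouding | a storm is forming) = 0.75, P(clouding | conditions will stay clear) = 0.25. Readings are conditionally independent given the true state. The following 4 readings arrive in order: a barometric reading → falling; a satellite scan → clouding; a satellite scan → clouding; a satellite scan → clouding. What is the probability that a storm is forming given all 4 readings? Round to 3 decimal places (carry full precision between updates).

0.969

After a barometric reading='falling': P(storm) = 0.7·0.2500 / (0.7·0.2500 + 0.2·0.7500) ≈ 0.5385
After a satellite scan='clouding': P(storm) = 0.75·0.5385 / (0.75·0.5385 + 0.25·0.4615) ≈ 0.7778
After a satellite scan='clouding': P(storm) = 0.75·0.7778 / (0.75·0.7778 + 0.25·0.2222) ≈ 0.9130
After a satellite scan='clouding': P(storm) = 0.75·0.9130 / (0.75·0.9130 + 0.25·0.0870) ≈ 0.9692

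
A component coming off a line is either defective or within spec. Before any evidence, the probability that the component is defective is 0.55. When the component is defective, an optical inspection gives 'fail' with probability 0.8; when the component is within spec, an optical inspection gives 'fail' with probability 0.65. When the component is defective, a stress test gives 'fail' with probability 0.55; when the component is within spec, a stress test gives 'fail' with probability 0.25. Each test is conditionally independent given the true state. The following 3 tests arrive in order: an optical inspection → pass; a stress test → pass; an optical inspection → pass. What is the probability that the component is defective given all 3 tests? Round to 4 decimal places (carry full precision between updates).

Apply Bayes' rule sequentially, carrying P(defective) forward.
After an optical inspection='pass': P(defective) = 0.2·0.5500 / (0.2·0.5500 + 0.35·0.4500) ≈ 0.4112
After a stress test='pass': P(defective) = 0.45·0.4112 / (0.45·0.4112 + 0.75·0.5888) ≈ 0.2953
After an optical inspection='pass': P(defective) = 0.2·0.2953 / (0.2·0.2953 + 0.35·0.7047) ≈ 0.1932

0.1932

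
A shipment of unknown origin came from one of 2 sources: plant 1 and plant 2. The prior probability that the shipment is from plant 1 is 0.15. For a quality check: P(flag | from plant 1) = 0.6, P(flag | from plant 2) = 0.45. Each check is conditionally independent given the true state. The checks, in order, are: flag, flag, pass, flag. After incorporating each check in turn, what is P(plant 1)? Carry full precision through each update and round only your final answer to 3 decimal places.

0.233

After 'flag': P(plant 1) = 0.6·0.1500 / (0.6·0.1500 + 0.45·0.8500) ≈ 0.1905
After 'flag': P(plant 1) = 0.6·0.1905 / (0.6·0.1905 + 0.45·0.8095) ≈ 0.2388
After 'pass': P(plant 1) = 0.4·0.2388 / (0.4·0.2388 + 0.55·0.7612) ≈ 0.1858
After 'flag': P(plant 1) = 0.6·0.1858 / (0.6·0.1858 + 0.45·0.8142) ≈ 0.2333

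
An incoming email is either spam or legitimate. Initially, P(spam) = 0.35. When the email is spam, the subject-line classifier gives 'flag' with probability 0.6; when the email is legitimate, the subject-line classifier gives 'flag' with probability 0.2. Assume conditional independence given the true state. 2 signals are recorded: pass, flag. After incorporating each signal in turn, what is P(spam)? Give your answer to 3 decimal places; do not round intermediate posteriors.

After 'pass': P(spam) = 0.4·0.3500 / (0.4·0.3500 + 0.8·0.6500) ≈ 0.2121
After 'flag': P(spam) = 0.6·0.2121 / (0.6·0.2121 + 0.2·0.7879) ≈ 0.4468

0.447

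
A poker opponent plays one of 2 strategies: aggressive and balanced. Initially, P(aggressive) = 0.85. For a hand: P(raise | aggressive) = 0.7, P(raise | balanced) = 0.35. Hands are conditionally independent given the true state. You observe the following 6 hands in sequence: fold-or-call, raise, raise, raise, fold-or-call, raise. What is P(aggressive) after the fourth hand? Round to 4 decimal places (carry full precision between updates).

0.9544

After 'fold-or-call': P(aggressive) = 0.3·0.8500 / (0.3·0.8500 + 0.65·0.1500) ≈ 0.7234
After 'raise': P(aggressive) = 0.7·0.7234 / (0.7·0.7234 + 0.35·0.2766) ≈ 0.8395
After 'raise': P(aggressive) = 0.7·0.8395 / (0.7·0.8395 + 0.35·0.1605) ≈ 0.9128
After 'raise': P(aggressive) = 0.7·0.9128 / (0.7·0.9128 + 0.35·0.0872) ≈ 0.9544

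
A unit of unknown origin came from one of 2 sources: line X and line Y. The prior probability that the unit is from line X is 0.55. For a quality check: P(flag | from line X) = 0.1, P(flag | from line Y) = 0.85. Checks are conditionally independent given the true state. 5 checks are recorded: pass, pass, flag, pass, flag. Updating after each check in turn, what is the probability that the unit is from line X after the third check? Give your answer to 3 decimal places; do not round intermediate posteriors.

After 'pass': P(line X) = 0.9·0.5500 / (0.9·0.5500 + 0.15·0.4500) ≈ 0.8800
After 'pass': P(line X) = 0.9·0.8800 / (0.9·0.8800 + 0.15·0.1200) ≈ 0.9778
After 'flag': P(line X) = 0.1·0.9778 / (0.1·0.9778 + 0.85·0.0222) ≈ 0.8381

0.838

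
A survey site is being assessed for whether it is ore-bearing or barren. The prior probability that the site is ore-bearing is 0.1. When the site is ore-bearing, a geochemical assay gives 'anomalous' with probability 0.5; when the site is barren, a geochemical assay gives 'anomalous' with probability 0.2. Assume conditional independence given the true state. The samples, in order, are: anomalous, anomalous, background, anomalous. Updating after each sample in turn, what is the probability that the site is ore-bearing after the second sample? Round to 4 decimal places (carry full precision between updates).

0.4098

After 'anomalous': P(ore) = 0.5·0.1000 / (0.5·0.1000 + 0.2·0.9000) ≈ 0.2174
After 'anomalous': P(ore) = 0.5·0.2174 / (0.5·0.2174 + 0.2·0.7826) ≈ 0.4098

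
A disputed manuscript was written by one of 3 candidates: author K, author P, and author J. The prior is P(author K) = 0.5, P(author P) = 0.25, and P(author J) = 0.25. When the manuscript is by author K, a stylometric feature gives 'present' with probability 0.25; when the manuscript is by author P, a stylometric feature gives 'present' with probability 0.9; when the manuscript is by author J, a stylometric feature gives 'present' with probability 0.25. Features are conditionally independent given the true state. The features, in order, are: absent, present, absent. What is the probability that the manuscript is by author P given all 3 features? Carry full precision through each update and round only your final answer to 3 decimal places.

After 'absent': normaliser = 0.75·0.5000 + 0.1·0.2500 + 0.75·0.2500; P(author K) ≈ 0.6383, P(author P) ≈ 0.0426, P(author J) ≈ 0.3191
After 'present': normaliser = 0.25·0.6383 + 0.9·0.0426 + 0.25·0.3191; P(author K) ≈ 0.5747, P(author P) ≈ 0.1379, P(author J) ≈ 0.2874
After 'absent': normaliser = 0.75·0.5747 + 0.1·0.1379 + 0.75·0.2874; P(author K) ≈ 0.6527, P(author P) ≈ 0.0209, P(author J) ≈ 0.3264

0.021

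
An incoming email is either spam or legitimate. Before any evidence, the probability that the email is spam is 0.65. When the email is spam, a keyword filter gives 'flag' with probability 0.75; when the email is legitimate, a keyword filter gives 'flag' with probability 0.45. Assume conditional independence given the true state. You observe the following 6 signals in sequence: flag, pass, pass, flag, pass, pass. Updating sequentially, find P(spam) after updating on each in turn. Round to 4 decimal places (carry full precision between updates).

After 'flag': P(spam) = 0.75·0.6500 / (0.75·0.6500 + 0.45·0.3500) ≈ 0.7558
After 'pass': P(spam) = 0.25·0.7558 / (0.25·0.7558 + 0.55·0.2442) ≈ 0.5845
After 'pass': P(spam) = 0.25·0.5845 / (0.25·0.5845 + 0.55·0.4155) ≈ 0.3901
After 'flag': P(spam) = 0.75·0.3901 / (0.75·0.3901 + 0.45·0.6099) ≈ 0.5159
After 'pass': P(spam) = 0.25·0.5159 / (0.25·0.5159 + 0.55·0.4841) ≈ 0.3264
After 'pass': P(spam) = 0.25·0.3264 / (0.25·0.3264 + 0.55·0.6736) ≈ 0.1805

0.1805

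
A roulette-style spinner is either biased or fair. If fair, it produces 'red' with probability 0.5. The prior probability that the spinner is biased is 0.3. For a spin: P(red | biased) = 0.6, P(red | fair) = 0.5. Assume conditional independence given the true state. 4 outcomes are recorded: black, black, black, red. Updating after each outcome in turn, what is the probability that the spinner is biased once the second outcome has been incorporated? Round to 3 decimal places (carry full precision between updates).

After 'black': P(biased) = 0.4·0.3000 / (0.4·0.3000 + 0.5·0.7000) ≈ 0.2553
After 'black': P(biased) = 0.4·0.2553 / (0.4·0.2553 + 0.5·0.7447) ≈ 0.2152

0.215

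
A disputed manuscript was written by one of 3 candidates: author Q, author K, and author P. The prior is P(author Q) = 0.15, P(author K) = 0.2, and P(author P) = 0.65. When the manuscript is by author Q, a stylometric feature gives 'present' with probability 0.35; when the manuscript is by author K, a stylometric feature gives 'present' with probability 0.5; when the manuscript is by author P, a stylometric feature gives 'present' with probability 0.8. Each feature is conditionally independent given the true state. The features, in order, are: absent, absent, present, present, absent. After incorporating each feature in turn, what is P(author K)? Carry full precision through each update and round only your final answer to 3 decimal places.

0.427

After 'absent': normaliser = 0.65·0.1500 + 0.5·0.2000 + 0.2·0.6500; P(author Q) ≈ 0.2977, P(author K) ≈ 0.3053, P(author P) ≈ 0.3969
After 'absent': normaliser = 0.65·0.2977 + 0.5·0.3053 + 0.2·0.3969; P(author Q) ≈ 0.4547, P(author K) ≈ 0.3587, P(author P) ≈ 0.1865
After 'present': normaliser = 0.35·0.4547 + 0.5·0.3587 + 0.8·0.1865; P(author Q) ≈ 0.3263, P(author K) ≈ 0.3677, P(author P) ≈ 0.3060
After 'present': normaliser = 0.35·0.3263 + 0.5·0.3677 + 0.8·0.3060; P(author Q) ≈ 0.2104, P(author K) ≈ 0.3387, P(author P) ≈ 0.4509
After 'absent': normaliser = 0.65·0.2104 + 0.5·0.3387 + 0.2·0.4509; P(author Q) ≈ 0.3451, P(author K) ≈ 0.4274, P(author P) ≈ 0.2276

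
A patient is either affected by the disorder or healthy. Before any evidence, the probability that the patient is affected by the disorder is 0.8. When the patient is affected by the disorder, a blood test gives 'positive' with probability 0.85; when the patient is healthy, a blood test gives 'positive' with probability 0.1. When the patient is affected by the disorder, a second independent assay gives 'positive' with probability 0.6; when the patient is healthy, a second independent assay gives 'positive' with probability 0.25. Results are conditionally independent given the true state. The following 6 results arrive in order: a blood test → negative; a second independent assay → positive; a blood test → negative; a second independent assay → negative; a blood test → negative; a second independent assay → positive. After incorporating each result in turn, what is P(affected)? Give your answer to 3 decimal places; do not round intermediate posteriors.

0.054

After a blood test='negative': P(affected) = 0.15·0.8000 / (0.15·0.8000 + 0.9·0.2000) ≈ 0.4000
After a second independent assay='positive': P(affected) = 0.6·0.4000 / (0.6·0.4000 + 0.25·0.6000) ≈ 0.6154
After a blood test='negative': P(affected) = 0.15·0.6154 / (0.15·0.6154 + 0.9·0.3846) ≈ 0.2105
After a second independent assay='negative': P(affected) = 0.4·0.2105 / (0.4·0.2105 + 0.75·0.7895) ≈ 0.1245
After a blood test='negative': P(affected) = 0.15·0.1245 / (0.15·0.1245 + 0.9·0.8755) ≈ 0.0232
After a second independent assay='positive': P(affected) = 0.6·0.0232 / (0.6·0.0232 + 0.25·0.9768) ≈ 0.0538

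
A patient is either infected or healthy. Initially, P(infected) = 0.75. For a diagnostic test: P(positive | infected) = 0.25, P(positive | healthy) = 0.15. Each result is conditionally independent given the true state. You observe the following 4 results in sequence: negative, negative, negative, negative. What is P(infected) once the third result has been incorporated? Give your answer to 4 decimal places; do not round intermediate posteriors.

Apply Bayes' rule sequentially, carrying P(infected) forward.
After 'negative': P(infected) = 0.75·0.7500 / (0.75·0.7500 + 0.85·0.2500) ≈ 0.7258
After 'negative': P(infected) = 0.75·0.7258 / (0.75·0.7258 + 0.85·0.2742) ≈ 0.7002
After 'negative': P(infected) = 0.75·0.7002 / (0.75·0.7002 + 0.85·0.2998) ≈ 0.6733

0.6733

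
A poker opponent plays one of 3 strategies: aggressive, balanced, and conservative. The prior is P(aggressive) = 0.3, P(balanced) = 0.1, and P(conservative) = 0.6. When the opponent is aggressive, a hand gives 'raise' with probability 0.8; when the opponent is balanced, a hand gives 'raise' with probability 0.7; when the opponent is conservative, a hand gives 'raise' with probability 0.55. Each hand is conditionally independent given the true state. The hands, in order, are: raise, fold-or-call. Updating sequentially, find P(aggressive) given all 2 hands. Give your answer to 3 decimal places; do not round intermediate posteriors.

After 'raise': normaliser = 0.8·0.3000 + 0.7·0.1000 + 0.55·0.6000; P(aggressive) ≈ 0.3750, P(balanced) ≈ 0.1094, P(conservative) ≈ 0.5156
After 'fold-or-call': normaliser = 0.2·0.3750 + 0.3·0.1094 + 0.45·0.5156; P(aggressive) ≈ 0.2207, P(balanced) ≈ 0.0966, P(conservative) ≈ 0.6828

0.221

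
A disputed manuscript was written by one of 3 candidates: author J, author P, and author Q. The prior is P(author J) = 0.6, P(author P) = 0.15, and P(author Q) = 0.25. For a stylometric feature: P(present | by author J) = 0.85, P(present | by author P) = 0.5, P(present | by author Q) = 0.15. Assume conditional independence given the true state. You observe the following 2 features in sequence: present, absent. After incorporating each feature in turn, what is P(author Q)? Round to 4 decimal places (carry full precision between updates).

0.2185

Each posterior becomes the prior for the next update.
After 'present': normaliser = 0.85·0.6000 + 0.5·0.1500 + 0.15·0.2500; P(author J) ≈ 0.8193, P(author P) ≈ 0.1205, P(author Q) ≈ 0.0602
After 'absent': normaliser = 0.15·0.8193 + 0.5·0.1205 + 0.85·0.0602; P(author J) ≈ 0.5244, P(author P) ≈ 0.2571, P(author Q) ≈ 0.2185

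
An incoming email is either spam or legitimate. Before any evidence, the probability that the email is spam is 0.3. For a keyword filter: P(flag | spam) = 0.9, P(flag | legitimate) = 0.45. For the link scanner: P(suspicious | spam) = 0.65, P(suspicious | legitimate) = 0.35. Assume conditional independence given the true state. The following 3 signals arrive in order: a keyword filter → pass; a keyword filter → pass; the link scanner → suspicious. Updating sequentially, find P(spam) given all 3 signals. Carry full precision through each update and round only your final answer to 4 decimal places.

Apply Bayes' rule sequentially, carrying P(spam) forward.
After a keyword filter='pass': P(spam) = 0.1·0.3000 / (0.1·0.3000 + 0.55·0.7000) ≈ 0.0723
After a keyword filter='pass': P(spam) = 0.1·0.0723 / (0.1·0.0723 + 0.55·0.9277) ≈ 0.0140
After the link scanner='suspicious': P(spam) = 0.65·0.0140 / (0.65·0.0140 + 0.35·0.9860) ≈ 0.0256

0.0256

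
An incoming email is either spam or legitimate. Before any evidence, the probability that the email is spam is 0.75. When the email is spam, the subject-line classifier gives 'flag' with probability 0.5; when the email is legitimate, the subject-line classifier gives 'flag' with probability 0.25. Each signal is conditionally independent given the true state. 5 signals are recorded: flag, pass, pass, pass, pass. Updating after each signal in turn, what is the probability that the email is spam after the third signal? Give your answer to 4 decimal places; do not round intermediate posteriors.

Each posterior becomes the prior for the next update.
After 'flag': P(spam) = 0.5·0.7500 / (0.5·0.7500 + 0.25·0.2500) ≈ 0.8571
After 'pass': P(spam) = 0.5·0.8571 / (0.5·0.8571 + 0.75·0.1429) ≈ 0.8000
After 'pass': P(spam) = 0.5·0.8000 / (0.5·0.8000 + 0.75·0.2000) ≈ 0.7273

0.7273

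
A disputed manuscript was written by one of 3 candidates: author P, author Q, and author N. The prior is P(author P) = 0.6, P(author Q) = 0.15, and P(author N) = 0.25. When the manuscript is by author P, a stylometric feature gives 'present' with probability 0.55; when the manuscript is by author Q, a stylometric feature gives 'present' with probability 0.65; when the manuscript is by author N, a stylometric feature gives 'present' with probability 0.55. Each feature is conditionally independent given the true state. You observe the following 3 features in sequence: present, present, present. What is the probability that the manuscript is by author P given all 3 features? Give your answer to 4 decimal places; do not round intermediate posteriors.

After 'present': normaliser = 0.55·0.6000 + 0.65·0.1500 + 0.55·0.2500; P(author P) ≈ 0.5841, P(author Q) ≈ 0.1726, P(author N) ≈ 0.2434
After 'present': normaliser = 0.55·0.5841 + 0.65·0.1726 + 0.55·0.2434; P(author P) ≈ 0.5663, P(author Q) ≈ 0.1977, P(author N) ≈ 0.2360
After 'present': normaliser = 0.55·0.5663 + 0.65·0.1977 + 0.55·0.2360; P(author P) ≈ 0.5466, P(author Q) ≈ 0.2256, P(author N) ≈ 0.2278

0.5466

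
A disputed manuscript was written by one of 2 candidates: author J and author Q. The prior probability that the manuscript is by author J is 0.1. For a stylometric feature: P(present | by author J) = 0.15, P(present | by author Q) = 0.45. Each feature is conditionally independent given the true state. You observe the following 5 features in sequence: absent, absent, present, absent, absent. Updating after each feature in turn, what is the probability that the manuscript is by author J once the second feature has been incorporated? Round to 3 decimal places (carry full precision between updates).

0.210

After 'absent': P(author J) = 0.85·0.1000 / (0.85·0.1000 + 0.55·0.9000) ≈ 0.1466
After 'absent': P(author J) = 0.85·0.1466 / (0.85·0.1466 + 0.55·0.8534) ≈ 0.2097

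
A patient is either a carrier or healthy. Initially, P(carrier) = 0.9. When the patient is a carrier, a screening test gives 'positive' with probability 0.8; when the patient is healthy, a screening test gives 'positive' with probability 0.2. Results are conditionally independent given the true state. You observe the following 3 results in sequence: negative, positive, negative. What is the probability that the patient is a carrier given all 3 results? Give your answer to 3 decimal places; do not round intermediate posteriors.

0.692

After 'negative': P(carrier) = 0.2·0.9000 / (0.2·0.9000 + 0.8·0.1000) ≈ 0.6923
After 'positive': P(carrier) = 0.8·0.6923 / (0.8·0.6923 + 0.2·0.3077) ≈ 0.9000
After 'negative': P(carrier) = 0.2·0.9000 / (0.2·0.9000 + 0.8·0.1000) ≈ 0.6923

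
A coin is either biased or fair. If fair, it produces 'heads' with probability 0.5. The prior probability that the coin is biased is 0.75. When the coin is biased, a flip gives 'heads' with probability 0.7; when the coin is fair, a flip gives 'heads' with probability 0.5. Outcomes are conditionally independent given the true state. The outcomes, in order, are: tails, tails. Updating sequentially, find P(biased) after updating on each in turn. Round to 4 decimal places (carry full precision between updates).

After 'tails': P(biased) = 0.3·0.7500 / (0.3·0.7500 + 0.5·0.2500) ≈ 0.6429
After 'tails': P(biased) = 0.3·0.6429 / (0.3·0.6429 + 0.5·0.3571) ≈ 0.5192

0.5192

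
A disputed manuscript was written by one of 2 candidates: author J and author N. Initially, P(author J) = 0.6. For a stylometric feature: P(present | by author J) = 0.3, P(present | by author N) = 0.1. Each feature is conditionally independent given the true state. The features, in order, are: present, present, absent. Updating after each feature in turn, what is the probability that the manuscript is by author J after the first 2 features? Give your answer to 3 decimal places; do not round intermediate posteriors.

Each posterior becomes the prior for the next update.
After 'present': P(author J) = 0.3·0.6000 / (0.3·0.6000 + 0.1·0.4000) ≈ 0.8182
After 'present': P(author J) = 0.3·0.8182 / (0.3·0.8182 + 0.1·0.1818) ≈ 0.9310

0.931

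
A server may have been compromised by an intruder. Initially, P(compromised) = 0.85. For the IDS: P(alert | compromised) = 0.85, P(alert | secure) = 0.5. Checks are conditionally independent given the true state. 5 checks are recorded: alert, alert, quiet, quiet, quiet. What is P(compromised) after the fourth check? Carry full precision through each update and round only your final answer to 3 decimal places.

Apply Bayes' rule sequentially, carrying P(compromised) forward.
After 'alert': P(compromised) = 0.85·0.8500 / (0.85·0.8500 + 0.5·0.1500) ≈ 0.9060
After 'alert': P(compromised) = 0.85·0.9060 / (0.85·0.9060 + 0.5·0.0940) ≈ 0.9425
After 'quiet': P(compromised) = 0.15·0.9425 / (0.15·0.9425 + 0.5·0.0575) ≈ 0.8309
After 'quiet': P(compromised) = 0.15·0.8309 / (0.15·0.8309 + 0.5·0.1691) ≈ 0.5958

0.596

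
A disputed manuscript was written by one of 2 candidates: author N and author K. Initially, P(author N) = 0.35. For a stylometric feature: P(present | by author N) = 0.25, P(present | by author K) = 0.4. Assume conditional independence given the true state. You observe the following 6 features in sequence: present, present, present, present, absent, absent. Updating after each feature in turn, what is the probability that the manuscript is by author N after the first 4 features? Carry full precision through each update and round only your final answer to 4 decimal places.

0.0759

After 'present': P(author N) = 0.25·0.3500 / (0.25·0.3500 + 0.4·0.6500) ≈ 0.2518
After 'present': P(author N) = 0.25·0.2518 / (0.25·0.2518 + 0.4·0.7482) ≈ 0.1738
After 'present': P(author N) = 0.25·0.1738 / (0.25·0.1738 + 0.4·0.8262) ≈ 0.1162
After 'present': P(author N) = 0.25·0.1162 / (0.25·0.1162 + 0.4·0.8838) ≈ 0.0759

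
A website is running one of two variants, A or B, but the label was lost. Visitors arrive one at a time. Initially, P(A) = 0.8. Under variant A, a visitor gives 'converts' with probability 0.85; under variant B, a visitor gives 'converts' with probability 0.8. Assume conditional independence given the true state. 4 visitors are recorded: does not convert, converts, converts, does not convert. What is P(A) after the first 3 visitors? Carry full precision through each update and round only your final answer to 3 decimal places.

0.772

Apply Bayes' rule sequentially, carrying P(A) forward.
After 'does not convert': P(A) = 0.15·0.8000 / (0.15·0.8000 + 0.2·0.2000) ≈ 0.7500
After 'converts': P(A) = 0.85·0.7500 / (0.85·0.7500 + 0.8·0.2500) ≈ 0.7612
After 'converts': P(A) = 0.85·0.7612 / (0.85·0.7612 + 0.8·0.2388) ≈ 0.7720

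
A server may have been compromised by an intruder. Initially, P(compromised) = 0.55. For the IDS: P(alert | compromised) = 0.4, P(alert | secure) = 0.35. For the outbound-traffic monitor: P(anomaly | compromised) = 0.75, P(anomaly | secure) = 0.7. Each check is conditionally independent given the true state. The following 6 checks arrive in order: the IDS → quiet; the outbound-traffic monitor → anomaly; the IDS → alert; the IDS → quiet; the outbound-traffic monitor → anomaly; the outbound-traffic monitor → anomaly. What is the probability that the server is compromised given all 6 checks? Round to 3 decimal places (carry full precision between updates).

0.594

After the IDS='quiet': P(compromised) = 0.6·0.5500 / (0.6·0.5500 + 0.65·0.4500) ≈ 0.5301
After the outbound-traffic monitor='anomaly': P(compromised) = 0.75·0.5301 / (0.75·0.5301 + 0.7·0.4699) ≈ 0.5473
After the IDS='alert': P(compromised) = 0.4·0.5473 / (0.4·0.5473 + 0.35·0.4527) ≈ 0.5801
After the IDS='quiet': P(compromised) = 0.6·0.5801 / (0.6·0.5801 + 0.65·0.4199) ≈ 0.5605
After the outbound-traffic monitor='anomaly': P(compromised) = 0.75·0.5605 / (0.75·0.5605 + 0.7·0.4395) ≈ 0.5774
After the outbound-traffic monitor='anomaly': P(compromised) = 0.75·0.5774 / (0.75·0.5774 + 0.7·0.4226) ≈ 0.5941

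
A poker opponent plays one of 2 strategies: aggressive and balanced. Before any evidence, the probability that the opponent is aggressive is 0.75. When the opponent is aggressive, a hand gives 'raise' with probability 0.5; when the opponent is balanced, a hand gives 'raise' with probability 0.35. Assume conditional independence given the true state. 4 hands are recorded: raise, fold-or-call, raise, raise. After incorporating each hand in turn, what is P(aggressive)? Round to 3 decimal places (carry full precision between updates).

After 'raise': P(aggressive) = 0.5·0.7500 / (0.5·0.7500 + 0.35·0.2500) ≈ 0.8108
After 'fold-or-call': P(aggressive) = 0.5·0.8108 / (0.5·0.8108 + 0.65·0.1892) ≈ 0.7673
After 'raise': P(aggressive) = 0.5·0.7673 / (0.5·0.7673 + 0.35·0.2327) ≈ 0.8249
After 'raise': P(aggressive) = 0.5·0.8249 / (0.5·0.8249 + 0.35·0.1751) ≈ 0.8706

0.871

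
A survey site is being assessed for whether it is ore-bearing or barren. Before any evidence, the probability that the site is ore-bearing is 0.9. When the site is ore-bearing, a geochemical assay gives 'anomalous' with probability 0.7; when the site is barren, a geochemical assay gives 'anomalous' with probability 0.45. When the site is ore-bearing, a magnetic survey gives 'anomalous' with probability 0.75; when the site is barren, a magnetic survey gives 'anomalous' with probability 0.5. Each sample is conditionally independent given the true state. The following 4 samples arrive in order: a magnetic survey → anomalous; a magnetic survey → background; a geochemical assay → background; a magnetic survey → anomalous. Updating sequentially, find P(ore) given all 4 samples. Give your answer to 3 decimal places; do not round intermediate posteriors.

After a magnetic survey='anomalous': P(ore) = 0.75·0.9000 / (0.75·0.9000 + 0.5·0.1000) ≈ 0.9310
After a magnetic survey='background': P(ore) = 0.25·0.9310 / (0.25·0.9310 + 0.5·0.0690) ≈ 0.8710
After a geochemical assay='background': P(ore) = 0.3·0.8710 / (0.3·0.8710 + 0.55·0.1290) ≈ 0.7864
After a magnetic survey='anomalous': P(ore) = 0.75·0.7864 / (0.75·0.7864 + 0.5·0.2136) ≈ 0.8467

0.847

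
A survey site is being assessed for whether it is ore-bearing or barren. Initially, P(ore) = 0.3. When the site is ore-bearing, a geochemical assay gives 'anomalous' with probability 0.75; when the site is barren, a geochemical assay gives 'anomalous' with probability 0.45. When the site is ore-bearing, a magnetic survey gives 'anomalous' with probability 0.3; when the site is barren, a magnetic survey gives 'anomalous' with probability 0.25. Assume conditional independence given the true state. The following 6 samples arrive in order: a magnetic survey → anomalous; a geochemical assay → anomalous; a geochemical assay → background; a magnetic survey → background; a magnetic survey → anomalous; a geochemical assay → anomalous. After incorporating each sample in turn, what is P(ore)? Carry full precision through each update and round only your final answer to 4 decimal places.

Each posterior becomes the prior for the next update.
After a magnetic survey='anomalous': P(ore) = 0.3·0.3000 / (0.3·0.3000 + 0.25·0.7000) ≈ 0.3396
After a geochemical assay='anomalous': P(ore) = 0.75·0.3396 / (0.75·0.3396 + 0.45·0.6604) ≈ 0.4615
After a geochemical assay='background': P(ore) = 0.25·0.4615 / (0.25·0.4615 + 0.55·0.5385) ≈ 0.2804
After a magnetic survey='background': P(ore) = 0.7·0.2804 / (0.7·0.2804 + 0.75·0.7196) ≈ 0.2667
After a magnetic survey='anomalous': P(ore) = 0.3·0.2667 / (0.3·0.2667 + 0.25·0.7333) ≈ 0.3038
After a geochemical assay='anomalous': P(ore) = 0.75·0.3038 / (0.75·0.3038 + 0.45·0.6962) ≈ 0.4211

0.4211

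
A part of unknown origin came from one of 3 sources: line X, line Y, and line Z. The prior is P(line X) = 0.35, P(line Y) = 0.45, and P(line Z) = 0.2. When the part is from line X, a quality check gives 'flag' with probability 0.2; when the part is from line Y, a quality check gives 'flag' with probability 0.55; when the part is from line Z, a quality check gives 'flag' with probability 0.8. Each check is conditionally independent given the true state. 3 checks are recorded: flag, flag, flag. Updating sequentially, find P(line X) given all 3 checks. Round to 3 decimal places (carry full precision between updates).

0.016

Apply Bayes' rule sequentially, carrying P(line X) forward.
After 'flag': normaliser = 0.2·0.3500 + 0.55·0.4500 + 0.8·0.2000; P(line X) ≈ 0.1466, P(line Y) ≈ 0.5183, P(line Z) ≈ 0.3351
After 'flag': normaliser = 0.2·0.1466 + 0.55·0.5183 + 0.8·0.3351; P(line X) ≈ 0.0503, P(line Y) ≈ 0.4894, P(line Z) ≈ 0.4602
After 'flag': normaliser = 0.2·0.0503 + 0.55·0.4894 + 0.8·0.4602; P(line X) ≈ 0.0155, P(line Y) ≈ 0.4158, P(line Z) ≈ 0.5687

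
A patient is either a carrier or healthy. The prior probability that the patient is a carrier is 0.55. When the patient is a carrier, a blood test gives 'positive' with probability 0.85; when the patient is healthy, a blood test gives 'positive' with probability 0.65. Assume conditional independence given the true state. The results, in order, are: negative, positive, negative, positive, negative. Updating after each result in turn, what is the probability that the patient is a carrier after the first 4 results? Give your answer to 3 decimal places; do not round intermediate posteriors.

After 'negative': P(carrier) = 0.15·0.5500 / (0.15·0.5500 + 0.35·0.4500) ≈ 0.3438
After 'positive': P(carrier) = 0.85·0.3438 / (0.85·0.3438 + 0.65·0.6562) ≈ 0.4065
After 'negative': P(carrier) = 0.15·0.4065 / (0.15·0.4065 + 0.35·0.5935) ≈ 0.2269
After 'positive': P(carrier) = 0.85·0.2269 / (0.85·0.2269 + 0.65·0.7731) ≈ 0.2774

0.277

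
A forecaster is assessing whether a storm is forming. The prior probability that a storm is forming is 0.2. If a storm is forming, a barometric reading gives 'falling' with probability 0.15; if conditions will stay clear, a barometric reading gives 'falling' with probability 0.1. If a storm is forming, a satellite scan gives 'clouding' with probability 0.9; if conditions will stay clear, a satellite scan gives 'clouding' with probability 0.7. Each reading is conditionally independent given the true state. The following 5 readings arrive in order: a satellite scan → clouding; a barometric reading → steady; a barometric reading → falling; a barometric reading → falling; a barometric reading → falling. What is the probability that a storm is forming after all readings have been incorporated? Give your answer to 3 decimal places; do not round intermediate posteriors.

0.506

After a satellite scan='clouding': P(storm) = 0.9·0.2000 / (0.9·0.2000 + 0.7·0.8000) ≈ 0.2432
After a barometric reading='steady': P(storm) = 0.85·0.2432 / (0.85·0.2432 + 0.9·0.7568) ≈ 0.2329
After a barometric reading='falling': P(storm) = 0.15·0.2329 / (0.15·0.2329 + 0.1·0.7671) ≈ 0.3129
After a barometric reading='falling': P(storm) = 0.15·0.3129 / (0.15·0.3129 + 0.1·0.6871) ≈ 0.4058
After a barometric reading='falling': P(storm) = 0.15·0.4058 / (0.15·0.4058 + 0.1·0.5942) ≈ 0.5061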